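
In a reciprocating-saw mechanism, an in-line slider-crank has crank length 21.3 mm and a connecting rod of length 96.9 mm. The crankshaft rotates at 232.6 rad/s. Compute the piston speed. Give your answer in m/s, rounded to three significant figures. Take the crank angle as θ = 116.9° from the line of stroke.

ω = 232.6 rad/s
For an in-line slider-crank, x = r cosθ + √(L² − r² sin²θ), so v = −rω sinθ·[1 + r cosθ/√(L² − r² sin²θ)].
With r = 0.0213 m, L = 0.0969 m, θ = 116.9°: √(L² − r² sin²θ) = 0.09502 m.
v = −0.0213·232.6·0.89180·[1 + 0.0213·-0.45243/0.09502] = -3.9702 m/s.
|v| = 3.9702 m/s.

3.97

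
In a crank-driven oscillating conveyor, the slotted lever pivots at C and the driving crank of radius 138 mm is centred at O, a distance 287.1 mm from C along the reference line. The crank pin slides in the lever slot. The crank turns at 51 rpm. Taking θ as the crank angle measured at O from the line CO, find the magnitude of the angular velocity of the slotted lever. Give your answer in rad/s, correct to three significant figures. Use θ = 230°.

0.679

ω = 5.341 rad/s (from 51 rpm).
Crank pin A relative to C: A = (d + r cosθ, r sinθ); lever angle φ = atan2(r sinθ, d + r cosθ).
Differentiating tanφ: φ̇ = rω(d cosθ + r)/(d² + r² + 2dr cosθ).
d² + r² + 2dr cosθ = |CA|² = 0.0505362 m²;  d cosθ + r = -0.046544 m.
|ω_lever| = |0.138·5.341·-0.046544| / 0.0505362 = 0.6788 rad/s.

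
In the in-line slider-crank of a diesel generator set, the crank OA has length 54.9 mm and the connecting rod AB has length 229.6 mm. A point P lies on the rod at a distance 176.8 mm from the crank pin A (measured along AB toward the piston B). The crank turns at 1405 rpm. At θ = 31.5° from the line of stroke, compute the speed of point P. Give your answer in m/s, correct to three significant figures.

5.14

ω = 147.1 rad/s.  Crank-pin speed |V_A| = rω = 8.0775 m/s, perpendicular to OA.
Rod angle: sinφ = −(r/L) sinθ ⇒ φ = -7.177°; ω_rod = −rω cosθ/√(L²−r²sin²θ) = -30.233 rad/s.
V_P = V_A + ω_rod × AP, with AP = 0.1768 m along the rod.
Components: V_Px = −rω sinθ − a·ω_rod·sinφ = -4.8883 m/s;  V_Py = rω cosθ + a·ω_rod·cosφ = +1.5838 m/s.
|V_P| = √(V_Px² + V_Py²) = 5.1385 m/s.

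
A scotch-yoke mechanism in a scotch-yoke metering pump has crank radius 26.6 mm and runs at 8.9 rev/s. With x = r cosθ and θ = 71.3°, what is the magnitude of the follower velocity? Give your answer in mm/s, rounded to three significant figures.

1410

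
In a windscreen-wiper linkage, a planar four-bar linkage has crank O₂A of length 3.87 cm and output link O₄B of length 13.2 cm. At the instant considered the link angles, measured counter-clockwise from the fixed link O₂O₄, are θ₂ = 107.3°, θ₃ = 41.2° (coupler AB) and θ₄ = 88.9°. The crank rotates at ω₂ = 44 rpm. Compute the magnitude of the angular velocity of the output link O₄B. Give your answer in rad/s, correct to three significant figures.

ω₂ = 4.608 rad/s (from 44 rpm).
Differentiating the loop-closure r₂e^{iθ₂}+r₃e^{iθ₃}=r₁+r₄e^{iθ₄} gives r₂ω₂e^{iθ₂}+r₃ω₃e^{iθ₃}=r₄ω₄e^{iθ₄}.
Eliminating the other unknown: ω₄ = r₂ω₂ sin(θ₂−θ₃) / [r₄ sin(θ₄−θ₃)].
Numerator sine = +0.91425; denominator sine = +0.73963.
Result = 0.0387·4.608·(+0.91425) / (0.132·(+0.73963)) = +1.6698 rad/s; magnitude 1.6698 rad/s.

1.67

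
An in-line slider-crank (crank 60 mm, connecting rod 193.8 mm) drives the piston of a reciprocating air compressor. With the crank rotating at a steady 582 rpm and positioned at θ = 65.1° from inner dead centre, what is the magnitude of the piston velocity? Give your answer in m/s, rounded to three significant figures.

ω = 2π·582/60 = 60.95 rad/s
For an in-line slider-crank, x = r cosθ + √(L² − r² sin²θ), so v = −rω sinθ·[1 + r cosθ/√(L² − r² sin²θ)].
With r = 0.06 m, L = 0.1938 m, θ = 65.1°: √(L² − r² sin²θ) = 0.186 m.
v = −0.06·60.95·0.90704·[1 + 0.06·0.42104/0.186] = -3.7674 m/s.
|v| = 3.7674 m/s.

3.77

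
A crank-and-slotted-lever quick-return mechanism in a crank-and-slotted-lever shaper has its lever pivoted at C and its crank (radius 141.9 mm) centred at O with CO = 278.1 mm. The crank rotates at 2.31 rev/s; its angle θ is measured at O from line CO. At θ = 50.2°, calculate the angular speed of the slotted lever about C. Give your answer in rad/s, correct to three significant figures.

4.45

ω = 14.51 rad/s (from 2.31 rev/s).
Crank pin A relative to C: A = (d + r cosθ, r sinθ); lever angle φ = atan2(r sinθ, d + r cosθ).
Differentiating tanφ: φ̇ = rω(d cosθ + r)/(d² + r² + 2dr cosθ).
d² + r² + 2dr cosθ = |CA|² = 0.147996 m²;  d cosθ + r = +0.31991 m.
|ω_lever| = |0.1419·14.51·+0.31991| / 0.147996 = 4.452 rad/s.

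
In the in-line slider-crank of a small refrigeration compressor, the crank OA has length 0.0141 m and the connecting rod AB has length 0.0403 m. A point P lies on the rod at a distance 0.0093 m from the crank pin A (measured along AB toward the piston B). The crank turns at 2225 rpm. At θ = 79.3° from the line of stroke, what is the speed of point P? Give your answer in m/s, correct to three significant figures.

ω = 233 rad/s.  Crank-pin speed |V_A| = rω = 3.2853 m/s, perpendicular to OA.
Rod angle: sinφ = −(r/L) sinθ ⇒ φ = -20.108°; ω_rod = −rω cosθ/√(L²−r²sin²θ) = -16.118 rad/s.
V_P = V_A + ω_rod × AP, with AP = 0.0093 m along the rod.
Components: V_Px = −rω sinθ − a·ω_rod·sinφ = -3.2797 m/s;  V_Py = rω cosθ + a·ω_rod·cosφ = +0.46921 m/s.
|V_P| = √(V_Px² + V_Py²) = 3.3131 m/s.

3.31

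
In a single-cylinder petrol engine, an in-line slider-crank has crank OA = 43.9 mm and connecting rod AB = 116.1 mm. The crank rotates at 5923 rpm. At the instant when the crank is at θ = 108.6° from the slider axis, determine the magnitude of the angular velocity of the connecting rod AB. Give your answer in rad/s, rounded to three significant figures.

ω = 620.3 rad/s (converted from 5923 rpm).
The rod makes angle φ with the slider axis where L sinφ = r sinθ; differentiating, L cosφ·φ̇ = r ω cosθ.
L cosφ = √(L² − r² sin²θ) = 0.10839 m.
|ω_rod| = r ω |cosθ| / √(L² − r² sin²θ) = 0.0439·620.3·0.31896/0.10839 = 80.128 rad/s.

80.1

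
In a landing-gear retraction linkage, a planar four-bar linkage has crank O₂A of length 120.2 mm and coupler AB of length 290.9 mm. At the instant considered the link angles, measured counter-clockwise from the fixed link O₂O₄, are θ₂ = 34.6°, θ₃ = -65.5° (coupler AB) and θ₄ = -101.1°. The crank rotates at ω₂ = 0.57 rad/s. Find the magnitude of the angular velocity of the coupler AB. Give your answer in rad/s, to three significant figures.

ω₂ = 0.57 rad/s
Differentiating the loop-closure r₂e^{iθ₂}+r₃e^{iθ₃}=r₁+r₄e^{iθ₄} gives r₂ω₂e^{iθ₂}+r₃ω₃e^{iθ₃}=r₄ω₄e^{iθ₄}.
Eliminating the other unknown: ω₃ = r₂ω₂ sin(θ₄−θ₂) / [r₃ sin(θ₃−θ₄)].
Numerator sine = -0.69842; denominator sine = +0.58212.
Result = 0.1202·0.57·(-0.69842) / (0.2909·(+0.58212)) = -0.28258 rad/s; magnitude 0.28258 rad/s.

0.283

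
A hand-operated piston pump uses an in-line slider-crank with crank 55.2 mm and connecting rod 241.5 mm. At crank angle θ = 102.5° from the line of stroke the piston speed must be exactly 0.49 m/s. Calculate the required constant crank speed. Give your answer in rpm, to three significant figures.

91.5

For an in-line slider-crank, |v_piston| = rω|sinθ|·[1 + r cosθ/√(L² − r² sin²θ)].
With r = 0.0552 m, L = 0.2415 m, θ = 102.5°: the bracketed kinematic factor |dx/dθ| = 0.051156 m.
ω = v/|dx/dθ| = 0.49/0.051156 = 9.5785 rad/s.
N = 60ω/(2π) = 91.468 rpm.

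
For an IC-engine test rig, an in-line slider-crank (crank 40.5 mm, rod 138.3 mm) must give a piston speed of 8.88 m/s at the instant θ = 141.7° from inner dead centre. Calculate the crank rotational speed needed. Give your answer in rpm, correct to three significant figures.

4410

For an in-line slider-crank, |v_piston| = rω|sinθ|·[1 + r cosθ/√(L² − r² sin²θ)].
With r = 0.0405 m, L = 0.1383 m, θ = 141.7°: the bracketed kinematic factor |dx/dθ| = 0.019235 m.
ω = v/|dx/dθ| = 8.88/0.019235 = 461.66 rad/s.
N = 60ω/(2π) = 4408.5 rpm.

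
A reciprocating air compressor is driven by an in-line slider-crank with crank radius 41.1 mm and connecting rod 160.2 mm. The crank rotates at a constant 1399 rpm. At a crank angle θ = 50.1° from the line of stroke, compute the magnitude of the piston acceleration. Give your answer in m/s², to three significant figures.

529

ω = 2π·1399/60 = 146.5 rad/s
x(θ) = r cosθ + √(L² − r² sin²θ); with ω constant, a = ω²·d²x/dθ².
d²x/dθ² = −r cosθ − r²(cos2θ)/√u − r⁴ sin²2θ/(4u^{3/2}),  u = L² − r² sin²θ = 0.0246699 m².
Substituting r = 0.0411 m, L = 0.1602 m, θ = 50.1°: d²x/dθ² = -0.024637 m.
a = ω²·d²x/dθ² = (146.5)²·(-0.024637) = -528.8 m/s²;  |a| = 528.8 m/s².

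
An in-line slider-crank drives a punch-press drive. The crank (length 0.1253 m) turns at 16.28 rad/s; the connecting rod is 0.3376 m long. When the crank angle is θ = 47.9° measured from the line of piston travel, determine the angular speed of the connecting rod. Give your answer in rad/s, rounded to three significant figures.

4.21

ω = 16.28 rad/s
The rod makes angle φ with the slider axis where L sinφ = r sinθ; differentiating, L cosφ·φ̇ = r ω cosθ.
L cosφ = √(L² − r² sin²θ) = 0.32455 m.
|ω_rod| = r ω |cosθ| / √(L² − r² sin²θ) = 0.1253·16.28·0.67043/0.32455 = 4.2139 rad/s.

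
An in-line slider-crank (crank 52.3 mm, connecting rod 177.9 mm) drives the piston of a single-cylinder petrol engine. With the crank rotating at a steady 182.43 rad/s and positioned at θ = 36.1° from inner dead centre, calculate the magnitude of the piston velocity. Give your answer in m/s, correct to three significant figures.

6.98

ω = 182.4 rad/s
For an in-line slider-crank, x = r cosθ + √(L² − r² sin²θ), so v = −rω sinθ·[1 + r cosθ/√(L² − r² sin²θ)].
With r = 0.0523 m, L = 0.1779 m, θ = 36.1°: √(L² − r² sin²θ) = 0.17521 m.
v = −0.0523·182.4·0.58920·[1 + 0.0523·0.80799/0.17521] = -6.9774 m/s.
|v| = 6.9774 m/s.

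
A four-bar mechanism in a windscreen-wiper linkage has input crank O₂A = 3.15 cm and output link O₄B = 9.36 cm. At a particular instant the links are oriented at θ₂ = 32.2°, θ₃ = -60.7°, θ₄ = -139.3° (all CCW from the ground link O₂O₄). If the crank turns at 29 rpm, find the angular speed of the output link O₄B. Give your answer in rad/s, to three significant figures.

ω₂ = 3.037 rad/s (from 29 rpm).
Differentiating the loop-closure r₂e^{iθ₂}+r₃e^{iθ₃}=r₁+r₄e^{iθ₄} gives r₂ω₂e^{iθ₂}+r₃ω₃e^{iθ₃}=r₄ω₄e^{iθ₄}.
Eliminating the other unknown: ω₄ = r₂ω₂ sin(θ₂−θ₃) / [r₄ sin(θ₄−θ₃)].
Numerator sine = +0.99872; denominator sine = -0.98027.
Result = 0.0315·3.037·(+0.99872) / (0.0936·(-0.98027)) = -1.0413 rad/s; magnitude 1.0413 rad/s.

1.04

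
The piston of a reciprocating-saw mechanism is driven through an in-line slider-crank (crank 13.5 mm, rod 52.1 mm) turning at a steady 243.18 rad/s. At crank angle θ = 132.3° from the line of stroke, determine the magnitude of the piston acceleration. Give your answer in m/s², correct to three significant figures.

ω = 243.2 rad/s
x(θ) = r cosθ + √(L² − r² sin²θ); with ω constant, a = ω²·d²x/dθ².
d²x/dθ² = −r cosθ − r²(cos2θ)/√u − r⁴ sin²2θ/(4u^{3/2}),  u = L² − r² sin²θ = 0.00261471 m².
Substituting r = 0.0135 m, L = 0.0521 m, θ = 132.3°: d²x/dθ² = +0.0093595 m.
a = ω²·d²x/dθ² = (243.2)²·(+0.0093595) = +553.49 m/s²;  |a| = 553.49 m/s².

553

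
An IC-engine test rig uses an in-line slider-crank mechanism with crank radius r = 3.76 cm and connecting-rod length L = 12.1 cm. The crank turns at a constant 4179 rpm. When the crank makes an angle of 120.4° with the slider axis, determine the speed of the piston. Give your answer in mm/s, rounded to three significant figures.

ω = 2π·4179/60 = 437.6 rad/s
For an in-line slider-crank, x = r cosθ + √(L² − r² sin²θ), so v = −rω sinθ·[1 + r cosθ/√(L² − r² sin²θ)].
With r = 0.0376 m, L = 0.121 m, θ = 120.4°: √(L² − r² sin²θ) = 0.11657 m.
v = −0.0376·437.6·0.86251·[1 + 0.0376·-0.50603/0.11657] = -11.876 m/s.
|v| = 11.876 m/s = 11876 mm/s.

11900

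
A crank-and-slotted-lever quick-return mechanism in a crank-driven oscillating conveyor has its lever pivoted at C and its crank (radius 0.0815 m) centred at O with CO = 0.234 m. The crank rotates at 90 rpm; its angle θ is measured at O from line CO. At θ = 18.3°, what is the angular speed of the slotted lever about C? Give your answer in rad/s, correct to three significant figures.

ω = 9.425 rad/s (from 90 rpm).
Crank pin A relative to C: A = (d + r cosθ, r sinθ); lever angle φ = atan2(r sinθ, d + r cosθ).
Differentiating tanφ: φ̇ = rω(d cosθ + r)/(d² + r² + 2dr cosθ).
d² + r² + 2dr cosθ = |CA|² = 0.0976112 m²;  d cosθ + r = +0.30367 m.
|ω_lever| = |0.0815·9.425·+0.30367| / 0.0976112 = 2.3896 rad/s.

2.39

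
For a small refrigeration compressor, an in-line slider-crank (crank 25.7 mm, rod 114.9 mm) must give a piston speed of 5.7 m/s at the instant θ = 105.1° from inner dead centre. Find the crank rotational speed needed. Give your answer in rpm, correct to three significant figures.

For an in-line slider-crank, |v_piston| = rω|sinθ|·[1 + r cosθ/√(L² − r² sin²θ)].
With r = 0.0257 m, L = 0.1149 m, θ = 105.1°: the bracketed kinematic factor |dx/dθ| = 0.023332 m.
ω = v/|dx/dθ| = 5.7/0.023332 = 244.3 rad/s.
N = 60ω/(2π) = 2332.9 rpm.

2330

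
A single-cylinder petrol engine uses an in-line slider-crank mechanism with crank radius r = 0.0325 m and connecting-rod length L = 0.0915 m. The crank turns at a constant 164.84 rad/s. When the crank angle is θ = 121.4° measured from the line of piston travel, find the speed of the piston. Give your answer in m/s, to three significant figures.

ω = 164.8 rad/s
For an in-line slider-crank, x = r cosθ + √(L² − r² sin²θ), so v = −rω sinθ·[1 + r cosθ/√(L² − r² sin²θ)].
With r = 0.0325 m, L = 0.0915 m, θ = 121.4°: √(L² − r² sin²θ) = 0.087194 m.
v = −0.0325·164.8·0.85355·[1 + 0.0325·-0.52101/0.087194] = -3.6847 m/s.
|v| = 3.6847 m/s.

3.68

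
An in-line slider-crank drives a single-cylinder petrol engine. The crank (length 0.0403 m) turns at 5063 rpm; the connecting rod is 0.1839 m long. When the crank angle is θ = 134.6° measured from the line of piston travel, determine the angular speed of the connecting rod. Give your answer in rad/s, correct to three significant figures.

ω = 530.2 rad/s (converted from 5063 rpm).
The rod makes angle φ with the slider axis where L sinφ = r sinθ; differentiating, L cosφ·φ̇ = r ω cosθ.
L cosφ = √(L² − r² sin²θ) = 0.18165 m.
|ω_rod| = r ω |cosθ| / √(L² − r² sin²θ) = 0.0403·530.2·0.70215/0.18165 = 82.593 rad/s.

82.6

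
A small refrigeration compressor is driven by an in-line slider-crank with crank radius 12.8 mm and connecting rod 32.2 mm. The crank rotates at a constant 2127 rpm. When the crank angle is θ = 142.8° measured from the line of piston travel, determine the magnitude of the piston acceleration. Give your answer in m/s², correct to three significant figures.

426

ω = 2π·2127/60 = 222.7 rad/s
x(θ) = r cosθ + √(L² − r² sin²θ); with ω constant, a = ω²·d²x/dθ².
d²x/dθ² = −r cosθ − r²(cos2θ)/√u − r⁴ sin²2θ/(4u^{3/2}),  u = L² − r² sin²θ = 0.00097695 m².
Substituting r = 0.0128 m, L = 0.0322 m, θ = 142.8°: d²x/dθ² = +0.0085821 m.
a = ω²·d²x/dθ² = (222.7)²·(+0.0085821) = +425.78 m/s²;  |a| = 425.78 m/s².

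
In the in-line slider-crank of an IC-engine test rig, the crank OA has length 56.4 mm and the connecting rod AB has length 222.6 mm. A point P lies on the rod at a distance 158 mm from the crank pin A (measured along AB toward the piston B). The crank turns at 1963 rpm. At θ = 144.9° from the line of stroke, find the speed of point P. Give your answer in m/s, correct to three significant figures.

6.31

ω = 205.6 rad/s.  Crank-pin speed |V_A| = rω = 11.594 m/s, perpendicular to OA.
Rod angle: sinφ = −(r/L) sinθ ⇒ φ = -8.377°; ω_rod = −rω cosθ/√(L²−r²sin²θ) = +43.072 rad/s.
V_P = V_A + ω_rod × AP, with AP = 0.158 m along the rod.
Components: V_Px = −rω sinθ − a·ω_rod·sinφ = -5.6751 m/s;  V_Py = rω cosθ + a·ω_rod·cosφ = -2.7528 m/s.
|V_P| = √(V_Px² + V_Py²) = 6.3075 m/s.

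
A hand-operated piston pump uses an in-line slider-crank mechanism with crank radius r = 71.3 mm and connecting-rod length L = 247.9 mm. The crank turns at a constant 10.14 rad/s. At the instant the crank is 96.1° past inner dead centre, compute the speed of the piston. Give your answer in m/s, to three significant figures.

0.696

ω = 10.14 rad/s
For an in-line slider-crank, x = r cosθ + √(L² − r² sin²θ), so v = −rω sinθ·[1 + r cosθ/√(L² − r² sin²θ)].
With r = 0.0713 m, L = 0.2479 m, θ = 96.1°: √(L² − r² sin²θ) = 0.23755 m.
v = −0.0713·10.14·0.99434·[1 + 0.0713·-0.10626/0.23755] = -0.69596 m/s.
|v| = 0.69596 m/s.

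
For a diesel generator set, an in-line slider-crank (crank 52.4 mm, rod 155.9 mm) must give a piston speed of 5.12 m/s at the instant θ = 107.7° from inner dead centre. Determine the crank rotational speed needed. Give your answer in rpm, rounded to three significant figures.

1100

For an in-line slider-crank, |v_piston| = rω|sinθ|·[1 + r cosθ/√(L² − r² sin²θ)].
With r = 0.0524 m, L = 0.1559 m, θ = 107.7°: the bracketed kinematic factor |dx/dθ| = 0.044535 m.
ω = v/|dx/dθ| = 5.12/0.044535 = 114.97 rad/s.
N = 60ω/(2π) = 1097.8 rpm.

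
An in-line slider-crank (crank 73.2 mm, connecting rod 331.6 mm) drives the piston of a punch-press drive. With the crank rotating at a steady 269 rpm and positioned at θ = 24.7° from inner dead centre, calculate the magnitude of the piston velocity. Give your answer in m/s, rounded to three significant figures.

ω = 2π·269/60 = 28.17 rad/s
For an in-line slider-crank, x = r cosθ + √(L² − r² sin²θ), so v = −rω sinθ·[1 + r cosθ/√(L² − r² sin²θ)].
With r = 0.0732 m, L = 0.3316 m, θ = 24.7°: √(L² − r² sin²θ) = 0.33019 m.
v = −0.0732·28.17·0.41787·[1 + 0.0732·0.90851/0.33019] = -1.0352 m/s.
|v| = 1.0352 m/s.

1.04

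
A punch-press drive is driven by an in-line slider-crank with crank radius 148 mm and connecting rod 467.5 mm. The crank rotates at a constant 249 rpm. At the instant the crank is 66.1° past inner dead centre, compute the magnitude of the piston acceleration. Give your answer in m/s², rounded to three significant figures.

ω = 2π·249/60 = 26.08 rad/s
x(θ) = r cosθ + √(L² − r² sin²θ); with ω constant, a = ω²·d²x/dθ².
d²x/dθ² = −r cosθ − r²(cos2θ)/√u − r⁴ sin²2θ/(4u^{3/2}),  u = L² − r² sin²θ = 0.200248 m².
Substituting r = 0.148 m, L = 0.4675 m, θ = 66.1°: d²x/dθ² = -0.027816 m.
a = ω²·d²x/dθ² = (26.08)²·(-0.027816) = -18.912 m/s²;  |a| = 18.912 m/s².

18.9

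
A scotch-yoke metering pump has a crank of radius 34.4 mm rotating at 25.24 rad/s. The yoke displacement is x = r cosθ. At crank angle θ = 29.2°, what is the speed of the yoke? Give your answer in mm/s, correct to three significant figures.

ω = 25.24 rad/s
x = r cosθ ⇒ ẋ = −rω sinθ.
|v| = rω|sinθ| = 0.0344·25.24·|sin 29.2°| = 0.42359 m/s = 423.59 mm/s.

424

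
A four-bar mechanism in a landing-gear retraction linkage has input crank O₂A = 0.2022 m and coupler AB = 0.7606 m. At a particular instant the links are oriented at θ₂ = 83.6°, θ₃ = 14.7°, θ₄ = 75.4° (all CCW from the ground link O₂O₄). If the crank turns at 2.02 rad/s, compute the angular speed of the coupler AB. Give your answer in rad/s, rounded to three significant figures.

ω₂ = 2.02 rad/s
Differentiating the loop-closure r₂e^{iθ₂}+r₃e^{iθ₃}=r₁+r₄e^{iθ₄} gives r₂ω₂e^{iθ₂}+r₃ω₃e^{iθ₃}=r₄ω₄e^{iθ₄}.
Eliminating the other unknown: ω₃ = r₂ω₂ sin(θ₄−θ₂) / [r₃ sin(θ₃−θ₄)].
Numerator sine = -0.14263; denominator sine = -0.87207.
Result = 0.2022·2.02·(-0.14263) / (0.7606·(-0.87207)) = +0.087828 rad/s; magnitude 0.087828 rad/s.

0.0878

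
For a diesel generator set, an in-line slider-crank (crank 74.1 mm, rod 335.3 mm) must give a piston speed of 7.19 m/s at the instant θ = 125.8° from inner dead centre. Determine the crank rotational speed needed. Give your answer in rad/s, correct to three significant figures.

138

For an in-line slider-crank, |v_piston| = rω|sinθ|·[1 + r cosθ/√(L² − r² sin²θ)].
With r = 0.0741 m, L = 0.3353 m, θ = 125.8°: the bracketed kinematic factor |dx/dθ| = 0.052203 m.
ω = v/|dx/dθ| = 7.19/0.052203 = 137.73 rad/s.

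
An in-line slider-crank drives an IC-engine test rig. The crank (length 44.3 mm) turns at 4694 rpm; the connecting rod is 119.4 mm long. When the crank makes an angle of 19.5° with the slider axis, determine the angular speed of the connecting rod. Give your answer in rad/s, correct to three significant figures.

173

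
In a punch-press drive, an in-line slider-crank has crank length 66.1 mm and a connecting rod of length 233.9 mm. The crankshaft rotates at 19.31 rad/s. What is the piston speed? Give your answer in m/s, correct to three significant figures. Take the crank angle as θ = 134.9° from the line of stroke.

ω = 19.31 rad/s
For an in-line slider-crank, x = r cosθ + √(L² − r² sin²θ), so v = −rω sinθ·[1 + r cosθ/√(L² − r² sin²θ)].
With r = 0.0661 m, L = 0.2339 m, θ = 134.9°: √(L² − r² sin²θ) = 0.22917 m.
v = −0.0661·19.31·0.70834·[1 + 0.0661·-0.70587/0.22917] = -0.72004 m/s.
|v| = 0.72004 m/s.

0.720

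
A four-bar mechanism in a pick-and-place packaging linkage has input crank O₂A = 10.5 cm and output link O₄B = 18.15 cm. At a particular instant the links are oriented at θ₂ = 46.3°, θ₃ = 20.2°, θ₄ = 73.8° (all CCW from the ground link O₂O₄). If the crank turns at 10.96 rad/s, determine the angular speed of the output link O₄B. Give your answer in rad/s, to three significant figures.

3.47

ω₂ = 10.96 rad/s
Differentiating the loop-closure r₂e^{iθ₂}+r₃e^{iθ₃}=r₁+r₄e^{iθ₄} gives r₂ω₂e^{iθ₂}+r₃ω₃e^{iθ₃}=r₄ω₄e^{iθ₄}.
Eliminating the other unknown: ω₄ = r₂ω₂ sin(θ₂−θ₃) / [r₄ sin(θ₄−θ₃)].
Numerator sine = +0.43994; denominator sine = +0.80489.
Result = 0.105·10.96·(+0.43994) / (0.1815·(+0.80489)) = +3.4656 rad/s; magnitude 3.4656 rad/s.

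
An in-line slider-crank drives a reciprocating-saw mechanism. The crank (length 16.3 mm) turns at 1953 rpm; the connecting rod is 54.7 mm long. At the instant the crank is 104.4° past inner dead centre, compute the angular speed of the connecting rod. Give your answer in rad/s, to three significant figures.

ω = 204.5 rad/s (converted from 1953 rpm).
The rod makes angle φ with the slider axis where L sinφ = r sinθ; differentiating, L cosφ·φ̇ = r ω cosθ.
L cosφ = √(L² − r² sin²θ) = 0.052372 m.
|ω_rod| = r ω |cosθ| / √(L² − r² sin²θ) = 0.0163·204.5·0.24869/0.052372 = 15.83 rad/s.

15.8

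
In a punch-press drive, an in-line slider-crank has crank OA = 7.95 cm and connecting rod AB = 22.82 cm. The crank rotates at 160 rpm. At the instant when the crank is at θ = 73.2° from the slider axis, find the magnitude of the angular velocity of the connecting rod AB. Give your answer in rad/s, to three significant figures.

ω = 16.76 rad/s (converted from 160 rpm).
The rod makes angle φ with the slider axis where L sinφ = r sinθ; differentiating, L cosφ·φ̇ = r ω cosθ.
L cosφ = √(L² − r² sin²θ) = 0.21513 m.
|ω_rod| = r ω |cosθ| / √(L² − r² sin²θ) = 0.0795·16.76·0.28903/0.21513 = 1.7896 rad/s.

1.79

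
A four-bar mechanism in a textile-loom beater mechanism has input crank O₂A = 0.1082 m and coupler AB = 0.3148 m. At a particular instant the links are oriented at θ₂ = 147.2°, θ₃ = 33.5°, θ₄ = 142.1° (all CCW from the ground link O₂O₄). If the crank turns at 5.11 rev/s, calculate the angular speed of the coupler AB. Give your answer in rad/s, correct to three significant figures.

1.04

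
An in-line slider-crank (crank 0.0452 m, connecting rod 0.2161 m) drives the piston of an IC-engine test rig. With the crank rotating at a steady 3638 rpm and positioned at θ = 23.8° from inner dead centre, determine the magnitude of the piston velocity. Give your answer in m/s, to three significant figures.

8.28

ω = 2π·3638/60 = 381 rad/s
For an in-line slider-crank, x = r cosθ + √(L² − r² sin²θ), so v = −rω sinθ·[1 + r cosθ/√(L² − r² sin²θ)].
With r = 0.0452 m, L = 0.2161 m, θ = 23.8°: √(L² − r² sin²θ) = 0.21533 m.
v = −0.0452·381·0.40355·[1 + 0.0452·0.91496/0.21533] = -8.2836 m/s.
|v| = 8.2836 m/s.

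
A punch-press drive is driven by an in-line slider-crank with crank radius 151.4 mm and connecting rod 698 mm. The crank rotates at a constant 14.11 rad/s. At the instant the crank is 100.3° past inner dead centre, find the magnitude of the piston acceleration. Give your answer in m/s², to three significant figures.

ω = 14.11 rad/s
x(θ) = r cosθ + √(L² − r² sin²θ); with ω constant, a = ω²·d²x/dθ².
d²x/dθ² = −r cosθ − r²(cos2θ)/√u − r⁴ sin²2θ/(4u^{3/2}),  u = L² − r² sin²θ = 0.465015 m².
Substituting r = 0.1514 m, L = 0.698 m, θ = 100.3°: d²x/dθ² = +0.058484 m.
a = ω²·d²x/dθ² = (14.11)²·(+0.058484) = +11.644 m/s²;  |a| = 11.644 m/s².

11.6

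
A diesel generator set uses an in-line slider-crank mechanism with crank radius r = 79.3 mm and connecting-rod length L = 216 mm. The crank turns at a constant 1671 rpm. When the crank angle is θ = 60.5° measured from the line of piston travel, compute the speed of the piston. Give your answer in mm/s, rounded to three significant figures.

14400

ω = 2π·1671/60 = 175 rad/s
For an in-line slider-crank, x = r cosθ + √(L² − r² sin²θ), so v = −rω sinθ·[1 + r cosθ/√(L² − r² sin²θ)].
With r = 0.0793 m, L = 0.216 m, θ = 60.5°: √(L² − r² sin²θ) = 0.20468 m.
v = −0.0793·175·0.87036·[1 + 0.0793·0.49242/0.20468] = -14.382 m/s.
|v| = 14.382 m/s = 14382 mm/s.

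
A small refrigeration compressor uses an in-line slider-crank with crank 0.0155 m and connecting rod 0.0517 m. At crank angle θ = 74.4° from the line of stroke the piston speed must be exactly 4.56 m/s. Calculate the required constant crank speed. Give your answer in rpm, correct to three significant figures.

2690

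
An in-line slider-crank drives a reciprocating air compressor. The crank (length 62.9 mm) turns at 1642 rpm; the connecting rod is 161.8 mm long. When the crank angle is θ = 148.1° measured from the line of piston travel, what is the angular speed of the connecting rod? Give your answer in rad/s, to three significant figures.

58.0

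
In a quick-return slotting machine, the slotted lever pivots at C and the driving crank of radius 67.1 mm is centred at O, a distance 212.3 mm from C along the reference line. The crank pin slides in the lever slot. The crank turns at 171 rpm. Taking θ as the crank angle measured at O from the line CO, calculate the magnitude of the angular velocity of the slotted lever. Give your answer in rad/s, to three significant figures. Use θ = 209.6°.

5.69

ω = 17.91 rad/s (from 171 rpm).
Crank pin A relative to C: A = (d + r cosθ, r sinθ); lever angle φ = atan2(r sinθ, d + r cosθ).
Differentiating tanφ: φ̇ = rω(d cosθ + r)/(d² + r² + 2dr cosθ).
d² + r² + 2dr cosθ = |CA|² = 0.0248012 m²;  d cosθ + r = -0.11749 m.
|ω_lever| = |0.0671·17.91·-0.11749| / 0.0248012 = 5.6923 rad/s.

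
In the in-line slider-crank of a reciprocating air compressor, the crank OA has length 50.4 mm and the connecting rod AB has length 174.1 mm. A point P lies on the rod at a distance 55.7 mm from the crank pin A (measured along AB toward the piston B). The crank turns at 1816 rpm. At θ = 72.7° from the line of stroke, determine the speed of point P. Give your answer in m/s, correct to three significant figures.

9.61

ω = 190.2 rad/s.  Crank-pin speed |V_A| = rω = 9.5846 m/s, perpendicular to OA.
Rod angle: sinφ = −(r/L) sinθ ⇒ φ = -16.045°; ω_rod = −rω cosθ/√(L²−r²sin²θ) = -17.035 rad/s.
V_P = V_A + ω_rod × AP, with AP = 0.0557 m along the rod.
Components: V_Px = −rω sinθ − a·ω_rod·sinφ = -9.4133 m/s;  V_Py = rω cosθ + a·ω_rod·cosφ = +1.9384 m/s.
|V_P| = √(V_Px² + V_Py²) = 9.6108 m/s.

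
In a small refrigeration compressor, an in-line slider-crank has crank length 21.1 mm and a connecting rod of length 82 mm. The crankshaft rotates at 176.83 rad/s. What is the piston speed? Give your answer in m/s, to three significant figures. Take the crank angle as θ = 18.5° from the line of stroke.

1.47

ω = 176.8 rad/s
For an in-line slider-crank, x = r cosθ + √(L² − r² sin²θ), so v = −rω sinθ·[1 + r cosθ/√(L² − r² sin²θ)].
With r = 0.0211 m, L = 0.082 m, θ = 18.5°: √(L² − r² sin²θ) = 0.081726 m.
v = −0.0211·176.8·0.31730·[1 + 0.0211·0.94832/0.081726] = -1.4738 m/s.
|v| = 1.4738 m/s.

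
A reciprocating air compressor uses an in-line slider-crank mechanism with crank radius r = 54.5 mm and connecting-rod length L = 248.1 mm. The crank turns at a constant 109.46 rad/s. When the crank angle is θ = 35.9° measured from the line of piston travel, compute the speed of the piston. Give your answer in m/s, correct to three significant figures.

4.13

ω = 109.5 rad/s
For an in-line slider-crank, x = r cosθ + √(L² − r² sin²θ), so v = −rω sinθ·[1 + r cosθ/√(L² − r² sin²θ)].
With r = 0.0545 m, L = 0.2481 m, θ = 35.9°: √(L² − r² sin²θ) = 0.24603 m.
v = −0.0545·109.5·0.58637·[1 + 0.0545·0.81004/0.24603] = -4.1257 m/s.
|v| = 4.1257 m/s.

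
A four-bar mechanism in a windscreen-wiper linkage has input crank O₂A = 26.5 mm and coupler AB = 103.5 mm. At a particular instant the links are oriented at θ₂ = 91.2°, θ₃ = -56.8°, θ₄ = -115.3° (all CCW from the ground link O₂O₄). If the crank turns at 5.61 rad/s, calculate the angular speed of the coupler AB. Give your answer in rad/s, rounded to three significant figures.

0.752

ω₂ = 5.61 rad/s
Differentiating the loop-closure r₂e^{iθ₂}+r₃e^{iθ₃}=r₁+r₄e^{iθ₄} gives r₂ω₂e^{iθ₂}+r₃ω₃e^{iθ₃}=r₄ω₄e^{iθ₄}.
Eliminating the other unknown: ω₃ = r₂ω₂ sin(θ₄−θ₂) / [r₃ sin(θ₃−θ₄)].
Numerator sine = +0.44620; denominator sine = +0.85264.
Result = 0.0265·5.61·(+0.44620) / (0.1035·(+0.85264)) = +0.75167 rad/s; magnitude 0.75167 rad/s.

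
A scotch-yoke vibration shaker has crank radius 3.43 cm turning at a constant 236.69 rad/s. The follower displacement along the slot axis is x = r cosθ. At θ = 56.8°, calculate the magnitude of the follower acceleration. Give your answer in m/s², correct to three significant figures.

1050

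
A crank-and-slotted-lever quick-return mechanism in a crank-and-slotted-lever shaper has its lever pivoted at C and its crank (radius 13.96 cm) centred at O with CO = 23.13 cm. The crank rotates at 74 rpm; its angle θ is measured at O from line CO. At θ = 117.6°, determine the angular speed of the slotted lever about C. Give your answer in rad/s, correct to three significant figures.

0.815

ω = 7.749 rad/s (from 74 rpm).
Crank pin A relative to C: A = (d + r cosθ, r sinθ); lever angle φ = atan2(r sinθ, d + r cosθ).
Differentiating tanφ: φ̇ = rω(d cosθ + r)/(d² + r² + 2dr cosθ).
d² + r² + 2dr cosθ = |CA|² = 0.0430687 m²;  d cosθ + r = +0.03244 m.
|ω_lever| = |0.1396·7.749·+0.03244| / 0.0430687 = 0.81482 rad/s.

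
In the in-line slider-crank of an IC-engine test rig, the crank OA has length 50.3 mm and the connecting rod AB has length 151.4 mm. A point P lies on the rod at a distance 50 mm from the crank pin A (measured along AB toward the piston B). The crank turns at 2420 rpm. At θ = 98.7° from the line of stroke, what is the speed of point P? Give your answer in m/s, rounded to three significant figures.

12.4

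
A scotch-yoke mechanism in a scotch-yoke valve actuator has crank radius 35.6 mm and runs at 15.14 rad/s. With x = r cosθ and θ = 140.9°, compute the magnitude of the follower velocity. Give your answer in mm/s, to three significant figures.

ω = 15.14 rad/s
x = r cosθ ⇒ ẋ = −rω sinθ.
|v| = rω|sinθ| = 0.0356·15.14·|sin 140.9°| = 0.33992 m/s = 339.92 mm/s.

340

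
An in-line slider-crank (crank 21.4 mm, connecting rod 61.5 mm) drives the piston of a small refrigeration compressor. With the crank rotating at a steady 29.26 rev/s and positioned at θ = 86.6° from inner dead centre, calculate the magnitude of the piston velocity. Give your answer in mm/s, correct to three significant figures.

4010

ω = 2π·29.3 = 183.8 rad/s
For an in-line slider-crank, x = r cosθ + √(L² − r² sin²θ), so v = −rω sinθ·[1 + r cosθ/√(L² − r² sin²θ)].
With r = 0.0214 m, L = 0.0615 m, θ = 86.6°: √(L² − r² sin²θ) = 0.057671 m.
v = −0.0214·183.8·0.99824·[1 + 0.0214·0.05931/0.057671] = -4.0138 m/s.
|v| = 4.0138 m/s = 4013.8 mm/s.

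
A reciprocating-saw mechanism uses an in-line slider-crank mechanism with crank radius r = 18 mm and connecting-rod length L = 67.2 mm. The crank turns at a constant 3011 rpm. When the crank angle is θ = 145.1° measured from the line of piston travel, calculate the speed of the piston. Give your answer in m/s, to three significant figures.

2.53

ω = 2π·3011/60 = 315.3 rad/s
For an in-line slider-crank, x = r cosθ + √(L² − r² sin²θ), so v = −rω sinθ·[1 + r cosθ/√(L² − r² sin²θ)].
With r = 0.018 m, L = 0.0672 m, θ = 145.1°: √(L² − r² sin²θ) = 0.066406 m.
v = −0.018·315.3·0.57215·[1 + 0.018·-0.82015/0.066406] = -2.5254 m/s.
|v| = 2.5254 m/s.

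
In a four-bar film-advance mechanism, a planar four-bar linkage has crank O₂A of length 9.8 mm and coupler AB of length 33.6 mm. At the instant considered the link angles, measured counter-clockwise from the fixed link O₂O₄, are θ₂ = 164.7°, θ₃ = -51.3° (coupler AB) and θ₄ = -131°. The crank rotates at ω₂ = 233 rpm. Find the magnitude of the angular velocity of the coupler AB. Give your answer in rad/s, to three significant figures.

ω₂ = 24.4 rad/s (from 233 rpm).
Differentiating the loop-closure r₂e^{iθ₂}+r₃e^{iθ₃}=r₁+r₄e^{iθ₄} gives r₂ω₂e^{iθ₂}+r₃ω₃e^{iθ₃}=r₄ω₄e^{iθ₄}.
Eliminating the other unknown: ω₃ = r₂ω₂ sin(θ₄−θ₂) / [r₃ sin(θ₃−θ₄)].
Numerator sine = +0.90108; denominator sine = +0.98389.
Result = 0.0098·24.4·(+0.90108) / (0.0336·(+0.98389)) = +6.5176 rad/s; magnitude 6.5176 rad/s.

6.52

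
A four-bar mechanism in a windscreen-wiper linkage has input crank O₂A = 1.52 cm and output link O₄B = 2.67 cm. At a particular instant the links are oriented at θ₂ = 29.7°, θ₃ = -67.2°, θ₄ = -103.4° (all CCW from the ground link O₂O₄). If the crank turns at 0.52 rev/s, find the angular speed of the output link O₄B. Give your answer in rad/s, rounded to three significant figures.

3.13

ω₂ = 3.267 rad/s (from 0.52 rev/s).
Differentiating the loop-closure r₂e^{iθ₂}+r₃e^{iθ₃}=r₁+r₄e^{iθ₄} gives r₂ω₂e^{iθ₂}+r₃ω₃e^{iθ₃}=r₄ω₄e^{iθ₄}.
Eliminating the other unknown: ω₄ = r₂ω₂ sin(θ₂−θ₃) / [r₄ sin(θ₄−θ₃)].
Numerator sine = +0.99276; denominator sine = -0.59061.
Result = 0.0152·3.267·(+0.99276) / (0.0267·(-0.59061)) = -3.1265 rad/s; magnitude 3.1265 rad/s.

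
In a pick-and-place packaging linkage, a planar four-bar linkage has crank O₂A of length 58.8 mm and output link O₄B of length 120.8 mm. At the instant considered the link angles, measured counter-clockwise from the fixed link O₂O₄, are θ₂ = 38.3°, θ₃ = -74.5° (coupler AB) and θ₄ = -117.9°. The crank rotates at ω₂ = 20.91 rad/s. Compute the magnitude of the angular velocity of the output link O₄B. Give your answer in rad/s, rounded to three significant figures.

13.7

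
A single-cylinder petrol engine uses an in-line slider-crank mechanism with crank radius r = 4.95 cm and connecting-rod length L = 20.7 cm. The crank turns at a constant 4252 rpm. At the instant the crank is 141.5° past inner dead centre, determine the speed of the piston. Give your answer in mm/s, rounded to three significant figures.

11100

ω = 2π·4252/60 = 445.3 rad/s
For an in-line slider-crank, x = r cosθ + √(L² − r² sin²θ), so v = −rω sinθ·[1 + r cosθ/√(L² − r² sin²θ)].
With r = 0.0495 m, L = 0.207 m, θ = 141.5°: √(L² − r² sin²θ) = 0.20469 m.
v = −0.0495·445.3·0.62251·[1 + 0.0495·-0.78261/0.20469] = -11.124 m/s.
|v| = 11.124 m/s = 11124 mm/s.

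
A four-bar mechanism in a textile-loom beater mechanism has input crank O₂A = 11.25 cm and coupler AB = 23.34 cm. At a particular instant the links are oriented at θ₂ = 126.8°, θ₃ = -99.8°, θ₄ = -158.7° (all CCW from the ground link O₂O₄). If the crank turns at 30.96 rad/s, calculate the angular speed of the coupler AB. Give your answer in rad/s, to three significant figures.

16.8

ω₂ = 30.96 rad/s
Differentiating the loop-closure r₂e^{iθ₂}+r₃e^{iθ₃}=r₁+r₄e^{iθ₄} gives r₂ω₂e^{iθ₂}+r₃ω₃e^{iθ₃}=r₄ω₄e^{iθ₄}.
Eliminating the other unknown: ω₃ = r₂ω₂ sin(θ₄−θ₂) / [r₃ sin(θ₃−θ₄)].
Numerator sine = +0.96363; denominator sine = +0.85627.
Result = 0.1125·30.96·(+0.96363) / (0.2334·(+0.85627)) = +16.794 rad/s; magnitude 16.794 rad/s.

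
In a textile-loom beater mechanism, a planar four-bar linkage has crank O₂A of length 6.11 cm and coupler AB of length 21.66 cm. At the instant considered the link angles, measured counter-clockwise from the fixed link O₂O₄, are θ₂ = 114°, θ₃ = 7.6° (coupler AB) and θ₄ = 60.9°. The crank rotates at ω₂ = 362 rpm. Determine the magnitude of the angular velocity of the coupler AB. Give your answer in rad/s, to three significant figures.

10.7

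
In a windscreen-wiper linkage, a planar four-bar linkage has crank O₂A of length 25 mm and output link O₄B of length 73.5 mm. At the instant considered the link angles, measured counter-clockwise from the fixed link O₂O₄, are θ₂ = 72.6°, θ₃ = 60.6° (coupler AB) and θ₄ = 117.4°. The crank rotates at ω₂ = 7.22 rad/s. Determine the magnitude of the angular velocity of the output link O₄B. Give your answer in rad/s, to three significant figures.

0.610

ω₂ = 7.22 rad/s
Differentiating the loop-closure r₂e^{iθ₂}+r₃e^{iθ₃}=r₁+r₄e^{iθ₄} gives r₂ω₂e^{iθ₂}+r₃ω₃e^{iθ₃}=r₄ω₄e^{iθ₄}.
Eliminating the other unknown: ω₄ = r₂ω₂ sin(θ₂−θ₃) / [r₄ sin(θ₄−θ₃)].
Numerator sine = +0.20791; denominator sine = +0.83676.
Result = 0.025·7.22·(+0.20791) / (0.0735·(+0.83676)) = +0.61019 rad/s; magnitude 0.61019 rad/s.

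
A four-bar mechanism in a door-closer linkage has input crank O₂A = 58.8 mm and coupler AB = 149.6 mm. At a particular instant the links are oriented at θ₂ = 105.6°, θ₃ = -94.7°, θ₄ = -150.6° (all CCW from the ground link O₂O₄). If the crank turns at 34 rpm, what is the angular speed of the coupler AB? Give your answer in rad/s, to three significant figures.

ω₂ = 3.56 rad/s (from 34 rpm).
Differentiating the loop-closure r₂e^{iθ₂}+r₃e^{iθ₃}=r₁+r₄e^{iθ₄} gives r₂ω₂e^{iθ₂}+r₃ω₃e^{iθ₃}=r₄ω₄e^{iθ₄}.
Eliminating the other unknown: ω₃ = r₂ω₂ sin(θ₄−θ₂) / [r₃ sin(θ₃−θ₄)].
Numerator sine = +0.97113; denominator sine = +0.82806.
Result = 0.0588·3.56·(+0.97113) / (0.1496·(+0.82806)) = +1.6412 rad/s; magnitude 1.6412 rad/s.

1.64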